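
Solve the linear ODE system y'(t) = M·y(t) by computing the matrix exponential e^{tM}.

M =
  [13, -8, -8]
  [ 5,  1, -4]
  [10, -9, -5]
e^{tM} =
  [-10*t^2*exp(3*t) + 10*t*exp(3*t) + exp(3*t), 4*t^2*exp(3*t) - 8*t*exp(3*t), 8*t^2*exp(3*t) - 8*t*exp(3*t)]
  [5*t*exp(3*t), -2*t*exp(3*t) + exp(3*t), -4*t*exp(3*t)]
  [-25*t^2*exp(3*t)/2 + 10*t*exp(3*t), 5*t^2*exp(3*t) - 9*t*exp(3*t), 10*t^2*exp(3*t) - 8*t*exp(3*t) + exp(3*t)]

Strategy: write M = P · J · P⁻¹ where J is a Jordan canonical form, so e^{tM} = P · e^{tJ} · P⁻¹, and e^{tJ} can be computed block-by-block.

M has Jordan form
J =
  [3, 1, 0]
  [0, 3, 1]
  [0, 0, 3]
(up to reordering of blocks).

Per-block formulas:
  For a 3×3 Jordan block J_3(3): exp(t · J_3(3)) = e^(3t)·(I + t·N + (t^2/2)·N^2), where N is the 3×3 nilpotent shift.

After assembling e^{tJ} and conjugating by P, we get:

e^{tM} =
  [-10*t^2*exp(3*t) + 10*t*exp(3*t) + exp(3*t), 4*t^2*exp(3*t) - 8*t*exp(3*t), 8*t^2*exp(3*t) - 8*t*exp(3*t)]
  [5*t*exp(3*t), -2*t*exp(3*t) + exp(3*t), -4*t*exp(3*t)]
  [-25*t^2*exp(3*t)/2 + 10*t*exp(3*t), 5*t^2*exp(3*t) - 9*t*exp(3*t), 10*t^2*exp(3*t) - 8*t*exp(3*t) + exp(3*t)]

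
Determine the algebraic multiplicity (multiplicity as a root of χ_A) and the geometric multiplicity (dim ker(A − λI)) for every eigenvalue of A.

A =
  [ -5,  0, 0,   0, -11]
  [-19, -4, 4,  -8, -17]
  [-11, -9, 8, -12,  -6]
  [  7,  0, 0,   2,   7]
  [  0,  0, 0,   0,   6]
λ = -5: alg = 1, geom = 1; λ = 2: alg = 3, geom = 2; λ = 6: alg = 1, geom = 1

Step 1 — factor the characteristic polynomial to read off the algebraic multiplicities:
  χ_A(x) = (x - 6)*(x - 2)^3*(x + 5)

Step 2 — compute geometric multiplicities via the rank-nullity identity g(λ) = n − rank(A − λI):
  rank(A − (-5)·I) = 4, so dim ker(A − (-5)·I) = n − 4 = 1
  rank(A − (2)·I) = 3, so dim ker(A − (2)·I) = n − 3 = 2
  rank(A − (6)·I) = 4, so dim ker(A − (6)·I) = n − 4 = 1

Summary:
  λ = -5: algebraic multiplicity = 1, geometric multiplicity = 1
  λ = 2: algebraic multiplicity = 3, geometric multiplicity = 2
  λ = 6: algebraic multiplicity = 1, geometric multiplicity = 1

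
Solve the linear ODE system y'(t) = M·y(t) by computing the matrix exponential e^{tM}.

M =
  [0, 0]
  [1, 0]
e^{tM} =
  [1, 0]
  [t, 1]

Strategy: write M = P · J · P⁻¹ where J is a Jordan canonical form, so e^{tM} = P · e^{tJ} · P⁻¹, and e^{tJ} can be computed block-by-block.

M has Jordan form
J =
  [0, 1]
  [0, 0]
(up to reordering of blocks).

Per-block formulas:
  For a 2×2 Jordan block J_2(0): exp(t · J_2(0)) = e^(0t)·(I + t·N), where N is the 2×2 nilpotent shift.

After assembling e^{tJ} and conjugating by P, we get:

e^{tM} =
  [1, 0]
  [t, 1]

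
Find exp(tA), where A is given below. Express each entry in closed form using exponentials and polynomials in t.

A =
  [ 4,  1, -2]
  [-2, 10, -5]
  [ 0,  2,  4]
e^{tA} =
  [t^2*exp(6*t) - 2*t*exp(6*t) + exp(6*t), -t^2*exp(6*t) + t*exp(6*t), 3*t^2*exp(6*t)/2 - 2*t*exp(6*t)]
  [-2*t^2*exp(6*t) - 2*t*exp(6*t), 2*t^2*exp(6*t) + 4*t*exp(6*t) + exp(6*t), -3*t^2*exp(6*t) - 5*t*exp(6*t)]
  [-2*t^2*exp(6*t), 2*t^2*exp(6*t) + 2*t*exp(6*t), -3*t^2*exp(6*t) - 2*t*exp(6*t) + exp(6*t)]

Strategy: write A = P · J · P⁻¹ where J is a Jordan canonical form, so e^{tA} = P · e^{tJ} · P⁻¹, and e^{tJ} can be computed block-by-block.

A has Jordan form
J =
  [6, 1, 0]
  [0, 6, 1]
  [0, 0, 6]
(up to reordering of blocks).

Per-block formulas:
  For a 3×3 Jordan block J_3(6): exp(t · J_3(6)) = e^(6t)·(I + t·N + (t^2/2)·N^2), where N is the 3×3 nilpotent shift.

After assembling e^{tJ} and conjugating by P, we get:

e^{tA} =
  [t^2*exp(6*t) - 2*t*exp(6*t) + exp(6*t), -t^2*exp(6*t) + t*exp(6*t), 3*t^2*exp(6*t)/2 - 2*t*exp(6*t)]
  [-2*t^2*exp(6*t) - 2*t*exp(6*t), 2*t^2*exp(6*t) + 4*t*exp(6*t) + exp(6*t), -3*t^2*exp(6*t) - 5*t*exp(6*t)]
  [-2*t^2*exp(6*t), 2*t^2*exp(6*t) + 2*t*exp(6*t), -3*t^2*exp(6*t) - 2*t*exp(6*t) + exp(6*t)]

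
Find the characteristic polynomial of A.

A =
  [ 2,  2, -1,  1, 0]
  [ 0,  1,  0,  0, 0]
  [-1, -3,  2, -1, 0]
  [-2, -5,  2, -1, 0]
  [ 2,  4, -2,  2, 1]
x^5 - 5*x^4 + 10*x^3 - 10*x^2 + 5*x - 1

Expanding det(x·I − A) (e.g. by cofactor expansion or by noting that A is similar to its Jordan form J, which has the same characteristic polynomial as A) gives
  χ_A(x) = x^5 - 5*x^4 + 10*x^3 - 10*x^2 + 5*x - 1
which factors as (x - 1)^5. The eigenvalues (with algebraic multiplicities) are λ = 1 with multiplicity 5.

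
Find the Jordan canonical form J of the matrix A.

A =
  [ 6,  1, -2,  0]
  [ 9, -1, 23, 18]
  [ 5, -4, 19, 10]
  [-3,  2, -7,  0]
J_3(6) ⊕ J_1(6)

The characteristic polynomial is
  det(x·I − A) = x^4 - 24*x^3 + 216*x^2 - 864*x + 1296 = (x - 6)^4

Eigenvalues and multiplicities (the geometric multiplicity of λ is n − rank(A − λI), which equals the number of Jordan blocks for λ):
  λ = 6: algebraic multiplicity = 4, geometric multiplicity = 2

Determining the block sizes for each eigenvalue:
  λ = 6: with am = 4 and gm = 2, the partition is not yet determined (e.g. several partitions of 4 into 2 parts exist). Let N = A − (6)·I. Computing rank(N^1) = 2, rank(N^2) = 1, rank(N^3) = 0; the number of blocks of size ≥ j is rank(N^{j−1}) − rank(N^j), giving [2, 1, 1]. So we have 1 block(s) of size 3, 1 block(s) of size 1 → block sizes [3, 1]

Assembling the blocks gives a Jordan form
J =
  [6, 1, 0, 0]
  [0, 6, 1, 0]
  [0, 0, 6, 0]
  [0, 0, 0, 6]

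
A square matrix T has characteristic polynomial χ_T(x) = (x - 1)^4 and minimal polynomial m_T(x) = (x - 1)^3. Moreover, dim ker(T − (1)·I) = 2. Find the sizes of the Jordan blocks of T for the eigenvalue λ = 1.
Block sizes for λ = 1: [3, 1]

Step 1 — from the characteristic polynomial, algebraic multiplicity of λ = 1 is 4. From dim ker(T − (1)·I) = 2, there are exactly 2 Jordan blocks for λ = 1.
Step 2 — from the minimal polynomial, the factor (x − 1)^3 tells us the largest block for λ = 1 has size 3.
Step 3 — with total size 4, 2 blocks, and largest block 3, the block sizes (in nonincreasing order) are [3, 1].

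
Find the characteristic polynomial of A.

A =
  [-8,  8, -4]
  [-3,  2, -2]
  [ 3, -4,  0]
x^3 + 6*x^2 + 12*x + 8

Expanding det(x·I − A) (e.g. by cofactor expansion or by noting that A is similar to its Jordan form J, which has the same characteristic polynomial as A) gives
  χ_A(x) = x^3 + 6*x^2 + 12*x + 8
which factors as (x + 2)^3. The eigenvalues (with algebraic multiplicities) are λ = -2 with multiplicity 3.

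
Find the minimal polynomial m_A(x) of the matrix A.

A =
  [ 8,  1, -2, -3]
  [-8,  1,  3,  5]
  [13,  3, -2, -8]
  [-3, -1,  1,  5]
x^2 - 6*x + 9

The characteristic polynomial is χ_A(x) = (x - 3)^4, so the eigenvalues are known. The minimal polynomial is
  m_A(x) = Π_λ (x − λ)^{k_λ}
where k_λ is the size of the *largest* Jordan block for λ (equivalently, the smallest k with (A − λI)^k v = 0 for every generalised eigenvector v of λ).

  λ = 3: largest Jordan block has size 2, contributing (x − 3)^2

So m_A(x) = (x - 3)^2 = x^2 - 6*x + 9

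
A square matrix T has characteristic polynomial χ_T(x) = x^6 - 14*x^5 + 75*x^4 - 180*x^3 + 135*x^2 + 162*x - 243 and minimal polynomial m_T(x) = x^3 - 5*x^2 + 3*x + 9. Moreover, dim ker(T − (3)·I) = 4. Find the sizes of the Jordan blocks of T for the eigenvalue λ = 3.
Block sizes for λ = 3: [2, 1, 1, 1]

Step 1 — from the characteristic polynomial, algebraic multiplicity of λ = 3 is 5. From dim ker(T − (3)·I) = 4, there are exactly 4 Jordan blocks for λ = 3.
Step 2 — from the minimal polynomial, the factor (x − 3)^2 tells us the largest block for λ = 3 has size 2.
Step 3 — with total size 5, 4 blocks, and largest block 2, the block sizes (in nonincreasing order) are [2, 1, 1, 1].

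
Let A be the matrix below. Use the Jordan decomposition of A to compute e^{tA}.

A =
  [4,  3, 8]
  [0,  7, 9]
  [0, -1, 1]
e^{tA} =
  [exp(4*t), t^2*exp(4*t)/2 + 3*t*exp(4*t), 3*t^2*exp(4*t)/2 + 8*t*exp(4*t)]
  [0, 3*t*exp(4*t) + exp(4*t), 9*t*exp(4*t)]
  [0, -t*exp(4*t), -3*t*exp(4*t) + exp(4*t)]

Strategy: write A = P · J · P⁻¹ where J is a Jordan canonical form, so e^{tA} = P · e^{tJ} · P⁻¹, and e^{tJ} can be computed block-by-block.

A has Jordan form
J =
  [4, 1, 0]
  [0, 4, 1]
  [0, 0, 4]
(up to reordering of blocks).

Per-block formulas:
  For a 3×3 Jordan block J_3(4): exp(t · J_3(4)) = e^(4t)·(I + t·N + (t^2/2)·N^2), where N is the 3×3 nilpotent shift.

After assembling e^{tJ} and conjugating by P, we get:

e^{tA} =
  [exp(4*t), t^2*exp(4*t)/2 + 3*t*exp(4*t), 3*t^2*exp(4*t)/2 + 8*t*exp(4*t)]
  [0, 3*t*exp(4*t) + exp(4*t), 9*t*exp(4*t)]
  [0, -t*exp(4*t), -3*t*exp(4*t) + exp(4*t)]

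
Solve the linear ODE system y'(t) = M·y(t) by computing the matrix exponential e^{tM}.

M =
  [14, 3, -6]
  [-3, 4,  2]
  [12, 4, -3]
e^{tM} =
  [9*t*exp(5*t) + exp(5*t), 3*t*exp(5*t), -6*t*exp(5*t)]
  [-3*t*exp(5*t), -t*exp(5*t) + exp(5*t), 2*t*exp(5*t)]
  [12*t*exp(5*t), 4*t*exp(5*t), -8*t*exp(5*t) + exp(5*t)]

Strategy: write M = P · J · P⁻¹ where J is a Jordan canonical form, so e^{tM} = P · e^{tJ} · P⁻¹, and e^{tJ} can be computed block-by-block.

M has Jordan form
J =
  [5, 1, 0]
  [0, 5, 0]
  [0, 0, 5]
(up to reordering of blocks).

Per-block formulas:
  For a 2×2 Jordan block J_2(5): exp(t · J_2(5)) = e^(5t)·(I + t·N), where N is the 2×2 nilpotent shift.
  For a 1×1 block at λ = 5: exp(t · [5]) = [e^(5t)].

After assembling e^{tJ} and conjugating by P, we get:

e^{tM} =
  [9*t*exp(5*t) + exp(5*t), 3*t*exp(5*t), -6*t*exp(5*t)]
  [-3*t*exp(5*t), -t*exp(5*t) + exp(5*t), 2*t*exp(5*t)]
  [12*t*exp(5*t), 4*t*exp(5*t), -8*t*exp(5*t) + exp(5*t)]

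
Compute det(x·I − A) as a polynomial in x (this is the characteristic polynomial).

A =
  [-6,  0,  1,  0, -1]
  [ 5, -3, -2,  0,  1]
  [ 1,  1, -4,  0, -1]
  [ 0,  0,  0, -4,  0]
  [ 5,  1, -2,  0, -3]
x^5 + 20*x^4 + 160*x^3 + 640*x^2 + 1280*x + 1024

Expanding det(x·I − A) (e.g. by cofactor expansion or by noting that A is similar to its Jordan form J, which has the same characteristic polynomial as A) gives
  χ_A(x) = x^5 + 20*x^4 + 160*x^3 + 640*x^2 + 1280*x + 1024
which factors as (x + 4)^5. The eigenvalues (with algebraic multiplicities) are λ = -4 with multiplicity 5.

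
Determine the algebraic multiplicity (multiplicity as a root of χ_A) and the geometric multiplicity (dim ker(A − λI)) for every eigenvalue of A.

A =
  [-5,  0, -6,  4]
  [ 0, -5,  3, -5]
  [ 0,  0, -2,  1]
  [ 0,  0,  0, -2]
λ = -5: alg = 2, geom = 2; λ = -2: alg = 2, geom = 1

Step 1 — factor the characteristic polynomial to read off the algebraic multiplicities:
  χ_A(x) = (x + 2)^2*(x + 5)^2

Step 2 — compute geometric multiplicities via the rank-nullity identity g(λ) = n − rank(A − λI):
  rank(A − (-5)·I) = 2, so dim ker(A − (-5)·I) = n − 2 = 2
  rank(A − (-2)·I) = 3, so dim ker(A − (-2)·I) = n − 3 = 1

Summary:
  λ = -5: algebraic multiplicity = 2, geometric multiplicity = 2
  λ = -2: algebraic multiplicity = 2, geometric multiplicity = 1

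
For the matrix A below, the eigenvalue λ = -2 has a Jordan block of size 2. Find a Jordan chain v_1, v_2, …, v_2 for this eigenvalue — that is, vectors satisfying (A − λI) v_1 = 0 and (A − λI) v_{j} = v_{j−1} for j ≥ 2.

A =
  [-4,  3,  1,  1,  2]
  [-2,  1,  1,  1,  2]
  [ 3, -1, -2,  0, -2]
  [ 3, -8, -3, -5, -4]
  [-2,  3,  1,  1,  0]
A Jordan chain for λ = -2 of length 2:
v_1 = (-2, -2, 3, 3, -2)ᵀ
v_2 = (1, 0, 0, 0, 0)ᵀ

Let N = A − (-2)·I. We want v_2 with N^2 v_2 = 0 but N^1 v_2 ≠ 0; then v_{j-1} := N · v_j for j = 2, …, 2.

Pick v_2 = (1, 0, 0, 0, 0)ᵀ.
Then v_1 = N · v_2 = (-2, -2, 3, 3, -2)ᵀ.

Sanity check: (A − (-2)·I) v_1 = (0, 0, 0, 0, 0)ᵀ = 0. ✓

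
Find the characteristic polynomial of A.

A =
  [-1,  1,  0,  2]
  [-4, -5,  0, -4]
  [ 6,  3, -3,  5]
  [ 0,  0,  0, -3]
x^4 + 12*x^3 + 54*x^2 + 108*x + 81

Expanding det(x·I − A) (e.g. by cofactor expansion or by noting that A is similar to its Jordan form J, which has the same characteristic polynomial as A) gives
  χ_A(x) = x^4 + 12*x^3 + 54*x^2 + 108*x + 81
which factors as (x + 3)^4. The eigenvalues (with algebraic multiplicities) are λ = -3 with multiplicity 4.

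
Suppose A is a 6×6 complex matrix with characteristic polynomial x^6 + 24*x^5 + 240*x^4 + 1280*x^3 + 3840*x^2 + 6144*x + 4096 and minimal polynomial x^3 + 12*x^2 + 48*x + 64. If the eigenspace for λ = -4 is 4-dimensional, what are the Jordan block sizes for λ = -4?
Block sizes for λ = -4: [3, 1, 1, 1]

Step 1 — from the characteristic polynomial, algebraic multiplicity of λ = -4 is 6. From dim ker(A − (-4)·I) = 4, there are exactly 4 Jordan blocks for λ = -4.
Step 2 — from the minimal polynomial, the factor (x + 4)^3 tells us the largest block for λ = -4 has size 3.
Step 3 — with total size 6, 4 blocks, and largest block 3, the block sizes (in nonincreasing order) are [3, 1, 1, 1].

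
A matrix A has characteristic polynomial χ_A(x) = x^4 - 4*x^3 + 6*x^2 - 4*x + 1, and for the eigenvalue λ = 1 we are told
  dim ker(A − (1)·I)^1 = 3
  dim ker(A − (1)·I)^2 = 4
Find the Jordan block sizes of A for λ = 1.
Block sizes for λ = 1: [2, 1, 1]

From the dimensions of kernels of powers, the number of Jordan blocks of size at least j is d_j − d_{j−1} where d_j = dim ker(N^j) (with d_0 = 0). Computing the differences gives [3, 1].
The number of blocks of size exactly k is (#blocks of size ≥ k) − (#blocks of size ≥ k + 1), so the partition is: 2 block(s) of size 1, 1 block(s) of size 2.
In nonincreasing order the block sizes are [2, 1, 1].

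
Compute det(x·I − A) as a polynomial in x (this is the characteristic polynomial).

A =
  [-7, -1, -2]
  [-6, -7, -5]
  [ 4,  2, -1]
x^3 + 15*x^2 + 75*x + 125

Expanding det(x·I − A) (e.g. by cofactor expansion or by noting that A is similar to its Jordan form J, which has the same characteristic polynomial as A) gives
  χ_A(x) = x^3 + 15*x^2 + 75*x + 125
which factors as (x + 5)^3. The eigenvalues (with algebraic multiplicities) are λ = -5 with multiplicity 3.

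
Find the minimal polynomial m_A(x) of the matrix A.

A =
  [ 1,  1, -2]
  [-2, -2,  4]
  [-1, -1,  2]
x^2 - x

The characteristic polynomial is χ_A(x) = x^2*(x - 1), so the eigenvalues are known. The minimal polynomial is
  m_A(x) = Π_λ (x − λ)^{k_λ}
where k_λ is the size of the *largest* Jordan block for λ (equivalently, the smallest k with (A − λI)^k v = 0 for every generalised eigenvector v of λ).

  λ = 0: largest Jordan block has size 1, contributing (x − 0)
  λ = 1: largest Jordan block has size 1, contributing (x − 1)

So m_A(x) = x*(x - 1) = x^2 - x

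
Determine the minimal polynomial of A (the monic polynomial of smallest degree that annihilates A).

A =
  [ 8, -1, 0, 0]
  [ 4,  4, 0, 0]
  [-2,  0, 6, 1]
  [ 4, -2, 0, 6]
x^2 - 12*x + 36

The characteristic polynomial is χ_A(x) = (x - 6)^4, so the eigenvalues are known. The minimal polynomial is
  m_A(x) = Π_λ (x − λ)^{k_λ}
where k_λ is the size of the *largest* Jordan block for λ (equivalently, the smallest k with (A − λI)^k v = 0 for every generalised eigenvector v of λ).

  λ = 6: largest Jordan block has size 2, contributing (x − 6)^2

So m_A(x) = (x - 6)^2 = x^2 - 12*x + 36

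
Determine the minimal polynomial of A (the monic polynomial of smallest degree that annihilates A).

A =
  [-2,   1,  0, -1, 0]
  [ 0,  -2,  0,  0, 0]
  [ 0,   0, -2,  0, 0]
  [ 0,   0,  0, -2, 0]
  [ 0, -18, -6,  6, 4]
x^3 - 12*x - 16

The characteristic polynomial is χ_A(x) = (x - 4)*(x + 2)^4, so the eigenvalues are known. The minimal polynomial is
  m_A(x) = Π_λ (x − λ)^{k_λ}
where k_λ is the size of the *largest* Jordan block for λ (equivalently, the smallest k with (A − λI)^k v = 0 for every generalised eigenvector v of λ).

  λ = -2: largest Jordan block has size 2, contributing (x + 2)^2
  λ = 4: largest Jordan block has size 1, contributing (x − 4)

So m_A(x) = (x - 4)*(x + 2)^2 = x^3 - 12*x - 16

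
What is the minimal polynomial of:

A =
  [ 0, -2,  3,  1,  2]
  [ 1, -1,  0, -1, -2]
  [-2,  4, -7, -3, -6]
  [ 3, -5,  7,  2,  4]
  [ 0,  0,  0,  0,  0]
x^4 + 6*x^3 + 12*x^2 + 8*x

The characteristic polynomial is χ_A(x) = x^2*(x + 2)^3, so the eigenvalues are known. The minimal polynomial is
  m_A(x) = Π_λ (x − λ)^{k_λ}
where k_λ is the size of the *largest* Jordan block for λ (equivalently, the smallest k with (A − λI)^k v = 0 for every generalised eigenvector v of λ).

  λ = -2: largest Jordan block has size 3, contributing (x + 2)^3
  λ = 0: largest Jordan block has size 1, contributing (x − 0)

So m_A(x) = x*(x + 2)^3 = x^4 + 6*x^3 + 12*x^2 + 8*x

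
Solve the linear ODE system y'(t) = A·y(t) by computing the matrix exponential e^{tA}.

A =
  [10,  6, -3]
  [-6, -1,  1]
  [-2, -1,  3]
e^{tA} =
  [3*t^2*exp(4*t) + 6*t*exp(4*t) + exp(4*t), 9*t^2*exp(4*t)/2 + 6*t*exp(4*t), -9*t^2*exp(4*t)/2 - 3*t*exp(4*t)]
  [-4*t^2*exp(4*t) - 6*t*exp(4*t), -6*t^2*exp(4*t) - 5*t*exp(4*t) + exp(4*t), 6*t^2*exp(4*t) + t*exp(4*t)]
  [-2*t^2*exp(4*t) - 2*t*exp(4*t), -3*t^2*exp(4*t) - t*exp(4*t), 3*t^2*exp(4*t) - t*exp(4*t) + exp(4*t)]

Strategy: write A = P · J · P⁻¹ where J is a Jordan canonical form, so e^{tA} = P · e^{tJ} · P⁻¹, and e^{tJ} can be computed block-by-block.

A has Jordan form
J =
  [4, 1, 0]
  [0, 4, 1]
  [0, 0, 4]
(up to reordering of blocks).

Per-block formulas:
  For a 3×3 Jordan block J_3(4): exp(t · J_3(4)) = e^(4t)·(I + t·N + (t^2/2)·N^2), where N is the 3×3 nilpotent shift.

After assembling e^{tJ} and conjugating by P, we get:

e^{tA} =
  [3*t^2*exp(4*t) + 6*t*exp(4*t) + exp(4*t), 9*t^2*exp(4*t)/2 + 6*t*exp(4*t), -9*t^2*exp(4*t)/2 - 3*t*exp(4*t)]
  [-4*t^2*exp(4*t) - 6*t*exp(4*t), -6*t^2*exp(4*t) - 5*t*exp(4*t) + exp(4*t), 6*t^2*exp(4*t) + t*exp(4*t)]
  [-2*t^2*exp(4*t) - 2*t*exp(4*t), -3*t^2*exp(4*t) - t*exp(4*t), 3*t^2*exp(4*t) - t*exp(4*t) + exp(4*t)]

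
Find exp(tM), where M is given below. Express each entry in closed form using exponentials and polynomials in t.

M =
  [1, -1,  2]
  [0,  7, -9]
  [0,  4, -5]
e^{tM} =
  [exp(t), t^2*exp(t) - t*exp(t), -3*t^2*exp(t)/2 + 2*t*exp(t)]
  [0, 6*t*exp(t) + exp(t), -9*t*exp(t)]
  [0, 4*t*exp(t), -6*t*exp(t) + exp(t)]

Strategy: write M = P · J · P⁻¹ where J is a Jordan canonical form, so e^{tM} = P · e^{tJ} · P⁻¹, and e^{tJ} can be computed block-by-block.

M has Jordan form
J =
  [1, 1, 0]
  [0, 1, 1]
  [0, 0, 1]
(up to reordering of blocks).

Per-block formulas:
  For a 3×3 Jordan block J_3(1): exp(t · J_3(1)) = e^(1t)·(I + t·N + (t^2/2)·N^2), where N is the 3×3 nilpotent shift.

After assembling e^{tJ} and conjugating by P, we get:

e^{tM} =
  [exp(t), t^2*exp(t) - t*exp(t), -3*t^2*exp(t)/2 + 2*t*exp(t)]
  [0, 6*t*exp(t) + exp(t), -9*t*exp(t)]
  [0, 4*t*exp(t), -6*t*exp(t) + exp(t)]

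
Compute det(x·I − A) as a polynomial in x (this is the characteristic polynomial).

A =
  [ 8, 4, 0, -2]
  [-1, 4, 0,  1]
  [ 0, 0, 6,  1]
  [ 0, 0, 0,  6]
x^4 - 24*x^3 + 216*x^2 - 864*x + 1296

Expanding det(x·I − A) (e.g. by cofactor expansion or by noting that A is similar to its Jordan form J, which has the same characteristic polynomial as A) gives
  χ_A(x) = x^4 - 24*x^3 + 216*x^2 - 864*x + 1296
which factors as (x - 6)^4. The eigenvalues (with algebraic multiplicities) are λ = 6 with multiplicity 4.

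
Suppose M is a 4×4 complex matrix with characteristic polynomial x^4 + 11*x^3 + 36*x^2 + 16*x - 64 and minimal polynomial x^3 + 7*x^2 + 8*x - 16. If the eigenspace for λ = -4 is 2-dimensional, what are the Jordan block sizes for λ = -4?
Block sizes for λ = -4: [2, 1]

Step 1 — from the characteristic polynomial, algebraic multiplicity of λ = -4 is 3. From dim ker(M − (-4)·I) = 2, there are exactly 2 Jordan blocks for λ = -4.
Step 2 — from the minimal polynomial, the factor (x + 4)^2 tells us the largest block for λ = -4 has size 2.
Step 3 — with total size 3, 2 blocks, and largest block 2, the block sizes (in nonincreasing order) are [2, 1].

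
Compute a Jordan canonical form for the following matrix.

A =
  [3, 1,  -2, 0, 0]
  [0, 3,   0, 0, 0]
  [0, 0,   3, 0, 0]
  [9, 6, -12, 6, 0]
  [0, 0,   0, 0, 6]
J_2(3) ⊕ J_1(3) ⊕ J_1(6) ⊕ J_1(6)

The characteristic polynomial is
  det(x·I − A) = x^5 - 21*x^4 + 171*x^3 - 675*x^2 + 1296*x - 972 = (x - 6)^2*(x - 3)^3

Eigenvalues and multiplicities (the geometric multiplicity of λ is n − rank(A − λI), which equals the number of Jordan blocks for λ):
  λ = 3: algebraic multiplicity = 3, geometric multiplicity = 2
  λ = 6: algebraic multiplicity = 2, geometric multiplicity = 2

Determining the block sizes for each eigenvalue:
  λ = 3: 2 blocks summing to 3 forces exactly one block of size 2 and the rest size 1 → block sizes [2, 1]
  λ = 6: gm = am = 2, so every block has size 1 → block sizes [1, 1]

Assembling the blocks gives a Jordan form
J =
  [3, 1, 0, 0, 0]
  [0, 3, 0, 0, 0]
  [0, 0, 3, 0, 0]
  [0, 0, 0, 6, 0]
  [0, 0, 0, 0, 6]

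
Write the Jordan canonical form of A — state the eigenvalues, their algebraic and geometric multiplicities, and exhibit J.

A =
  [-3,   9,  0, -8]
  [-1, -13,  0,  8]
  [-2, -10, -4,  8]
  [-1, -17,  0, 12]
J_2(-4) ⊕ J_1(-4) ⊕ J_1(4)

The characteristic polynomial is
  det(x·I − A) = x^4 + 8*x^3 - 128*x - 256 = (x - 4)*(x + 4)^3

Eigenvalues and multiplicities (the geometric multiplicity of λ is n − rank(A − λI), which equals the number of Jordan blocks for λ):
  λ = -4: algebraic multiplicity = 3, geometric multiplicity = 2
  λ = 4: algebraic multiplicity = 1, geometric multiplicity = 1

Determining the block sizes for each eigenvalue:
  λ = -4: 2 blocks summing to 3 forces exactly one block of size 2 and the rest size 1 → block sizes [2, 1]
  λ = 4: one block (gm = 1), so the single block has size am = 1 → block sizes [1]

Assembling the blocks gives a Jordan form
J =
  [-4,  1,  0, 0]
  [ 0, -4,  0, 0]
  [ 0,  0, -4, 0]
  [ 0,  0,  0, 4]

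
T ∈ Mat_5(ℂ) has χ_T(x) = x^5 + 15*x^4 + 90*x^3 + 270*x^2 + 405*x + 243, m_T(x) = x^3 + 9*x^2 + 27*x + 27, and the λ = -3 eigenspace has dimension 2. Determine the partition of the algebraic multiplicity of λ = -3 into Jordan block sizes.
Block sizes for λ = -3: [3, 2]

Step 1 — from the characteristic polynomial, algebraic multiplicity of λ = -3 is 5. From dim ker(T − (-3)·I) = 2, there are exactly 2 Jordan blocks for λ = -3.
Step 2 — from the minimal polynomial, the factor (x + 3)^3 tells us the largest block for λ = -3 has size 3.
Step 3 — with total size 5, 2 blocks, and largest block 3, the block sizes (in nonincreasing order) are [3, 2].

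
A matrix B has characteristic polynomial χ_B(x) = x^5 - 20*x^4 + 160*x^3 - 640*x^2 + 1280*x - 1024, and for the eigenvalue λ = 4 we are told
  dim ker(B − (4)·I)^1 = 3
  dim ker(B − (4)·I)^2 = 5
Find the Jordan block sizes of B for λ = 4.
Block sizes for λ = 4: [2, 2, 1]

From the dimensions of kernels of powers, the number of Jordan blocks of size at least j is d_j − d_{j−1} where d_j = dim ker(N^j) (with d_0 = 0). Computing the differences gives [3, 2].
The number of blocks of size exactly k is (#blocks of size ≥ k) − (#blocks of size ≥ k + 1), so the partition is: 1 block(s) of size 1, 2 block(s) of size 2.
In nonincreasing order the block sizes are [2, 2, 1].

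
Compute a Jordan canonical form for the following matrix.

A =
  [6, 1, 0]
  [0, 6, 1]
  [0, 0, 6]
J_3(6)

The characteristic polynomial is
  det(x·I − A) = x^3 - 18*x^2 + 108*x - 216 = (x - 6)^3

Eigenvalues and multiplicities (the geometric multiplicity of λ is n − rank(A − λI), which equals the number of Jordan blocks for λ):
  λ = 6: algebraic multiplicity = 3, geometric multiplicity = 1

Determining the block sizes for each eigenvalue:
  λ = 6: one block (gm = 1), so the single block has size am = 3 → block sizes [3]

Assembling the blocks gives a Jordan form
J =
  [6, 1, 0]
  [0, 6, 1]
  [0, 0, 6]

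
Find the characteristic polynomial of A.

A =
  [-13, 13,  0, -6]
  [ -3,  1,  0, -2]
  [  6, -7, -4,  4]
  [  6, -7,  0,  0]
x^4 + 16*x^3 + 96*x^2 + 256*x + 256

Expanding det(x·I − A) (e.g. by cofactor expansion or by noting that A is similar to its Jordan form J, which has the same characteristic polynomial as A) gives
  χ_A(x) = x^4 + 16*x^3 + 96*x^2 + 256*x + 256
which factors as (x + 4)^4. The eigenvalues (with algebraic multiplicities) are λ = -4 with multiplicity 4.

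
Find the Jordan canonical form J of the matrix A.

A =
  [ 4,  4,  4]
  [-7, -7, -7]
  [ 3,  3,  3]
J_2(0) ⊕ J_1(0)

The characteristic polynomial is
  det(x·I − A) = x^3

Eigenvalues and multiplicities (the geometric multiplicity of λ is n − rank(A − λI), which equals the number of Jordan blocks for λ):
  λ = 0: algebraic multiplicity = 3, geometric multiplicity = 2

Determining the block sizes for each eigenvalue:
  λ = 0: 2 blocks summing to 3 forces exactly one block of size 2 and the rest size 1 → block sizes [2, 1]

Assembling the blocks gives a Jordan form
J =
  [0, 1, 0]
  [0, 0, 0]
  [0, 0, 0]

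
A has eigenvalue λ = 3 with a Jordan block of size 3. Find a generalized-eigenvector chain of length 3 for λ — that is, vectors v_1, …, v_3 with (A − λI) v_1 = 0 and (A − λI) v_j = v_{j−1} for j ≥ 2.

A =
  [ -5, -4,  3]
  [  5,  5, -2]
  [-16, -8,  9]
A Jordan chain for λ = 3 of length 3:
v_1 = (-4, 2, -8)ᵀ
v_2 = (-8, 5, -16)ᵀ
v_3 = (1, 0, 0)ᵀ

Let N = A − (3)·I. We want v_3 with N^3 v_3 = 0 but N^2 v_3 ≠ 0; then v_{j-1} := N · v_j for j = 3, …, 2.

Pick v_3 = (1, 0, 0)ᵀ.
Then v_2 = N · v_3 = (-8, 5, -16)ᵀ.
Then v_1 = N · v_2 = (-4, 2, -8)ᵀ.

Sanity check: (A − (3)·I) v_1 = (0, 0, 0)ᵀ = 0. ✓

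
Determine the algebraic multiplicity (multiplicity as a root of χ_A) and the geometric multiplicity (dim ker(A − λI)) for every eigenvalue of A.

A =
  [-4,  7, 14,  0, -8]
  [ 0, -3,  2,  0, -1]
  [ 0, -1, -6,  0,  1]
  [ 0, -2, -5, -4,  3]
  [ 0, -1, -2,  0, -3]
λ = -4: alg = 5, geom = 2

Step 1 — factor the characteristic polynomial to read off the algebraic multiplicities:
  χ_A(x) = (x + 4)^5

Step 2 — compute geometric multiplicities via the rank-nullity identity g(λ) = n − rank(A − λI):
  rank(A − (-4)·I) = 3, so dim ker(A − (-4)·I) = n − 3 = 2

Summary:
  λ = -4: algebraic multiplicity = 5, geometric multiplicity = 2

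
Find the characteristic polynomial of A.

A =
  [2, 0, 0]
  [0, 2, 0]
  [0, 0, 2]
x^3 - 6*x^2 + 12*x - 8

Expanding det(x·I − A) (e.g. by cofactor expansion or by noting that A is similar to its Jordan form J, which has the same characteristic polynomial as A) gives
  χ_A(x) = x^3 - 6*x^2 + 12*x - 8
which factors as (x - 2)^3. The eigenvalues (with algebraic multiplicities) are λ = 2 with multiplicity 3.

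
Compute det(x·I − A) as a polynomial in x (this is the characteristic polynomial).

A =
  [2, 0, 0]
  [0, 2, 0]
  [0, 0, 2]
x^3 - 6*x^2 + 12*x - 8

Expanding det(x·I − A) (e.g. by cofactor expansion or by noting that A is similar to its Jordan form J, which has the same characteristic polynomial as A) gives
  χ_A(x) = x^3 - 6*x^2 + 12*x - 8
which factors as (x - 2)^3. The eigenvalues (with algebraic multiplicities) are λ = 2 with multiplicity 3.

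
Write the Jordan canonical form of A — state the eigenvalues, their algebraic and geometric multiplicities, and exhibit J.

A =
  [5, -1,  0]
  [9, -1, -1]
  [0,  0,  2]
J_3(2)

The characteristic polynomial is
  det(x·I − A) = x^3 - 6*x^2 + 12*x - 8 = (x - 2)^3

Eigenvalues and multiplicities (the geometric multiplicity of λ is n − rank(A − λI), which equals the number of Jordan blocks for λ):
  λ = 2: algebraic multiplicity = 3, geometric multiplicity = 1

Determining the block sizes for each eigenvalue:
  λ = 2: one block (gm = 1), so the single block has size am = 3 → block sizes [3]

Assembling the blocks gives a Jordan form
J =
  [2, 1, 0]
  [0, 2, 1]
  [0, 0, 2]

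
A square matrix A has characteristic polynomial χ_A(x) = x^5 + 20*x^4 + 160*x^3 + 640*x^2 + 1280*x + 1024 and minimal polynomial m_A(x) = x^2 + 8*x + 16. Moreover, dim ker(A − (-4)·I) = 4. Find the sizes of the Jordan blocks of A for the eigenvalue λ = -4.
Block sizes for λ = -4: [2, 1, 1, 1]

Step 1 — from the characteristic polynomial, algebraic multiplicity of λ = -4 is 5. From dim ker(A − (-4)·I) = 4, there are exactly 4 Jordan blocks for λ = -4.
Step 2 — from the minimal polynomial, the factor (x + 4)^2 tells us the largest block for λ = -4 has size 2.
Step 3 — with total size 5, 4 blocks, and largest block 2, the block sizes (in nonincreasing order) are [2, 1, 1, 1].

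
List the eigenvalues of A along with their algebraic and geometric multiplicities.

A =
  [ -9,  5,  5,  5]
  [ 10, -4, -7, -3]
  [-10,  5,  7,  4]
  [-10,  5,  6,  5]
λ = -4: alg = 1, geom = 1; λ = 1: alg = 3, geom = 2

Step 1 — factor the characteristic polynomial to read off the algebraic multiplicities:
  χ_A(x) = (x - 1)^3*(x + 4)

Step 2 — compute geometric multiplicities via the rank-nullity identity g(λ) = n − rank(A − λI):
  rank(A − (-4)·I) = 3, so dim ker(A − (-4)·I) = n − 3 = 1
  rank(A − (1)·I) = 2, so dim ker(A − (1)·I) = n − 2 = 2

Summary:
  λ = -4: algebraic multiplicity = 1, geometric multiplicity = 1
  λ = 1: algebraic multiplicity = 3, geometric multiplicity = 2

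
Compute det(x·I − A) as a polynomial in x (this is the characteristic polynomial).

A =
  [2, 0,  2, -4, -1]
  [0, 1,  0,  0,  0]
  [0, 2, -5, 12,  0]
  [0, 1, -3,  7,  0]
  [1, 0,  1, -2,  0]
x^5 - 5*x^4 + 10*x^3 - 10*x^2 + 5*x - 1

Expanding det(x·I − A) (e.g. by cofactor expansion or by noting that A is similar to its Jordan form J, which has the same characteristic polynomial as A) gives
  χ_A(x) = x^5 - 5*x^4 + 10*x^3 - 10*x^2 + 5*x - 1
which factors as (x - 1)^5. The eigenvalues (with algebraic multiplicities) are λ = 1 with multiplicity 5.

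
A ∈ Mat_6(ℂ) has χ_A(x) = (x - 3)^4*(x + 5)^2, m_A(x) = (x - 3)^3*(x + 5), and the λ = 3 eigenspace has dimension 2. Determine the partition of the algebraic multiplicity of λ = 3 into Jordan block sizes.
Block sizes for λ = 3: [3, 1]

Step 1 — from the characteristic polynomial, algebraic multiplicity of λ = 3 is 4. From dim ker(A − (3)·I) = 2, there are exactly 2 Jordan blocks for λ = 3.
Step 2 — from the minimal polynomial, the factor (x − 3)^3 tells us the largest block for λ = 3 has size 3.
Step 3 — with total size 4, 2 blocks, and largest block 3, the block sizes (in nonincreasing order) are [3, 1].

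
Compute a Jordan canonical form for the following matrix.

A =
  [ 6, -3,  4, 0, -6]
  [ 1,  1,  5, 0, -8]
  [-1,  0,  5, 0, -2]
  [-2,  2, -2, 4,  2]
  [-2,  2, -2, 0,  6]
J_3(4) ⊕ J_1(4) ⊕ J_1(6)

The characteristic polynomial is
  det(x·I − A) = x^5 - 22*x^4 + 192*x^3 - 832*x^2 + 1792*x - 1536 = (x - 6)*(x - 4)^4

Eigenvalues and multiplicities (the geometric multiplicity of λ is n − rank(A − λI), which equals the number of Jordan blocks for λ):
  λ = 4: algebraic multiplicity = 4, geometric multiplicity = 2
  λ = 6: algebraic multiplicity = 1, geometric multiplicity = 1

Determining the block sizes for each eigenvalue:
  λ = 4: with am = 4 and gm = 2, the partition is not yet determined (e.g. several partitions of 4 into 2 parts exist). Let N = A − (4)·I. Computing rank(N^1) = 3, rank(N^2) = 2, rank(N^3) = 1; the number of blocks of size ≥ j is rank(N^{j−1}) − rank(N^j), giving [2, 1, 1]. So we have 1 block(s) of size 3, 1 block(s) of size 1 → block sizes [3, 1]
  λ = 6: one block (gm = 1), so the single block has size am = 1 → block sizes [1]

Assembling the blocks gives a Jordan form
J =
  [4, 1, 0, 0, 0]
  [0, 4, 1, 0, 0]
  [0, 0, 4, 0, 0]
  [0, 0, 0, 4, 0]
  [0, 0, 0, 0, 6]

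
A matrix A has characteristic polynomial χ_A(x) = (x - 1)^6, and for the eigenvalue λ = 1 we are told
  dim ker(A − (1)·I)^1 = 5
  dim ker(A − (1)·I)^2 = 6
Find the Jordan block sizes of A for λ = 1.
Block sizes for λ = 1: [2, 1, 1, 1, 1]

From the dimensions of kernels of powers, the number of Jordan blocks of size at least j is d_j − d_{j−1} where d_j = dim ker(N^j) (with d_0 = 0). Computing the differences gives [5, 1].
The number of blocks of size exactly k is (#blocks of size ≥ k) − (#blocks of size ≥ k + 1), so the partition is: 4 block(s) of size 1, 1 block(s) of size 2.
In nonincreasing order the block sizes are [2, 1, 1, 1, 1].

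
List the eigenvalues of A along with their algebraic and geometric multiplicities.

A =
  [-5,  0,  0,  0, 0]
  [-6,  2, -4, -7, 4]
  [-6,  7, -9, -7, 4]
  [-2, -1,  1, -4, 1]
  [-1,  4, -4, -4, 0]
λ = -5: alg = 2, geom = 2; λ = -2: alg = 3, geom = 1

Step 1 — factor the characteristic polynomial to read off the algebraic multiplicities:
  χ_A(x) = (x + 2)^3*(x + 5)^2

Step 2 — compute geometric multiplicities via the rank-nullity identity g(λ) = n − rank(A − λI):
  rank(A − (-5)·I) = 3, so dim ker(A − (-5)·I) = n − 3 = 2
  rank(A − (-2)·I) = 4, so dim ker(A − (-2)·I) = n − 4 = 1

Summary:
  λ = -5: algebraic multiplicity = 2, geometric multiplicity = 2
  λ = -2: algebraic multiplicity = 3, geometric multiplicity = 1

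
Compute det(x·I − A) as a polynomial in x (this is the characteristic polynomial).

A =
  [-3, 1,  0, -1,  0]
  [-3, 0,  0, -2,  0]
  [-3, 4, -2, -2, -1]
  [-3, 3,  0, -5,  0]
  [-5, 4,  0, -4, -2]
x^5 + 12*x^4 + 57*x^3 + 134*x^2 + 156*x + 72

Expanding det(x·I − A) (e.g. by cofactor expansion or by noting that A is similar to its Jordan form J, which has the same characteristic polynomial as A) gives
  χ_A(x) = x^5 + 12*x^4 + 57*x^3 + 134*x^2 + 156*x + 72
which factors as (x + 2)^3*(x + 3)^2. The eigenvalues (with algebraic multiplicities) are λ = -3 with multiplicity 2, λ = -2 with multiplicity 3.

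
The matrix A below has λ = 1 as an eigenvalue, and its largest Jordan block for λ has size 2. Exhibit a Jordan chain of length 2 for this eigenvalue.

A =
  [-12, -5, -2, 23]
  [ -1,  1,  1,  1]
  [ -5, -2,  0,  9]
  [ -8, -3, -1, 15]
A Jordan chain for λ = 1 of length 2:
v_1 = (-13, -1, -5, -8)ᵀ
v_2 = (1, 0, 0, 0)ᵀ

Let N = A − (1)·I. We want v_2 with N^2 v_2 = 0 but N^1 v_2 ≠ 0; then v_{j-1} := N · v_j for j = 2, …, 2.

Pick v_2 = (1, 0, 0, 0)ᵀ.
Then v_1 = N · v_2 = (-13, -1, -5, -8)ᵀ.

Sanity check: (A − (1)·I) v_1 = (0, 0, 0, 0)ᵀ = 0. ✓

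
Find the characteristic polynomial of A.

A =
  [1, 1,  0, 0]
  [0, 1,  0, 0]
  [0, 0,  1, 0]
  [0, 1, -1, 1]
x^4 - 4*x^3 + 6*x^2 - 4*x + 1

Expanding det(x·I − A) (e.g. by cofactor expansion or by noting that A is similar to its Jordan form J, which has the same characteristic polynomial as A) gives
  χ_A(x) = x^4 - 4*x^3 + 6*x^2 - 4*x + 1
which factors as (x - 1)^4. The eigenvalues (with algebraic multiplicities) are λ = 1 with multiplicity 4.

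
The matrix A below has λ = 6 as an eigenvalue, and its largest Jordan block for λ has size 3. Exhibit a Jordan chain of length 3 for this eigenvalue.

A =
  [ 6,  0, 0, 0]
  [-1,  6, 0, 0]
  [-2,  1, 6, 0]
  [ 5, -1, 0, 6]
A Jordan chain for λ = 6 of length 3:
v_1 = (0, 0, -1, 1)ᵀ
v_2 = (0, -1, -2, 5)ᵀ
v_3 = (1, 0, 0, 0)ᵀ

Let N = A − (6)·I. We want v_3 with N^3 v_3 = 0 but N^2 v_3 ≠ 0; then v_{j-1} := N · v_j for j = 3, …, 2.

Pick v_3 = (1, 0, 0, 0)ᵀ.
Then v_2 = N · v_3 = (0, -1, -2, 5)ᵀ.
Then v_1 = N · v_2 = (0, 0, -1, 1)ᵀ.

Sanity check: (A − (6)·I) v_1 = (0, 0, 0, 0)ᵀ = 0. ✓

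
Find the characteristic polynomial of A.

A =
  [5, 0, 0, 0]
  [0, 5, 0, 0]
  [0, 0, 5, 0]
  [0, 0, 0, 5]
x^4 - 20*x^3 + 150*x^2 - 500*x + 625

Expanding det(x·I − A) (e.g. by cofactor expansion or by noting that A is similar to its Jordan form J, which has the same characteristic polynomial as A) gives
  χ_A(x) = x^4 - 20*x^3 + 150*x^2 - 500*x + 625
which factors as (x - 5)^4. The eigenvalues (with algebraic multiplicities) are λ = 5 with multiplicity 4.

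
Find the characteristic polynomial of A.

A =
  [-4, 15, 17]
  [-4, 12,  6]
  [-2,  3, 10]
x^3 - 18*x^2 + 108*x - 216

Expanding det(x·I − A) (e.g. by cofactor expansion or by noting that A is similar to its Jordan form J, which has the same characteristic polynomial as A) gives
  χ_A(x) = x^3 - 18*x^2 + 108*x - 216
which factors as (x - 6)^3. The eigenvalues (with algebraic multiplicities) are λ = 6 with multiplicity 3.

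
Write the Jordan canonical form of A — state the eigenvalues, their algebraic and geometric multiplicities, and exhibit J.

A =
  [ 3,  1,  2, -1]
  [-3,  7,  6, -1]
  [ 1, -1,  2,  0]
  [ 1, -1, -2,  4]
J_3(4) ⊕ J_1(4)

The characteristic polynomial is
  det(x·I − A) = x^4 - 16*x^3 + 96*x^2 - 256*x + 256 = (x - 4)^4

Eigenvalues and multiplicities (the geometric multiplicity of λ is n − rank(A − λI), which equals the number of Jordan blocks for λ):
  λ = 4: algebraic multiplicity = 4, geometric multiplicity = 2

Determining the block sizes for each eigenvalue:
  λ = 4: with am = 4 and gm = 2, the partition is not yet determined (e.g. several partitions of 4 into 2 parts exist). Let N = A − (4)·I. Computing rank(N^1) = 2, rank(N^2) = 1, rank(N^3) = 0; the number of blocks of size ≥ j is rank(N^{j−1}) − rank(N^j), giving [2, 1, 1]. So we have 1 block(s) of size 3, 1 block(s) of size 1 → block sizes [3, 1]

Assembling the blocks gives a Jordan form
J =
  [4, 1, 0, 0]
  [0, 4, 1, 0]
  [0, 0, 4, 0]
  [0, 0, 0, 4]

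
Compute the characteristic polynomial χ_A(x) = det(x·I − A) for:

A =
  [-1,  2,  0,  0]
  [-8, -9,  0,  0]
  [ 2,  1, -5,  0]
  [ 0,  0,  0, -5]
x^4 + 20*x^3 + 150*x^2 + 500*x + 625

Expanding det(x·I − A) (e.g. by cofactor expansion or by noting that A is similar to its Jordan form J, which has the same characteristic polynomial as A) gives
  χ_A(x) = x^4 + 20*x^3 + 150*x^2 + 500*x + 625
which factors as (x + 5)^4. The eigenvalues (with algebraic multiplicities) are λ = -5 with multiplicity 4.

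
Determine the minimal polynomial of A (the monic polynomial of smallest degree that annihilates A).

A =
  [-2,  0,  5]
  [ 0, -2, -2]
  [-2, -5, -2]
x^3 + 6*x^2 + 12*x + 8

The characteristic polynomial is χ_A(x) = (x + 2)^3, so the eigenvalues are known. The minimal polynomial is
  m_A(x) = Π_λ (x − λ)^{k_λ}
where k_λ is the size of the *largest* Jordan block for λ (equivalently, the smallest k with (A − λI)^k v = 0 for every generalised eigenvector v of λ).

  λ = -2: largest Jordan block has size 3, contributing (x + 2)^3

So m_A(x) = (x + 2)^3 = x^3 + 6*x^2 + 12*x + 8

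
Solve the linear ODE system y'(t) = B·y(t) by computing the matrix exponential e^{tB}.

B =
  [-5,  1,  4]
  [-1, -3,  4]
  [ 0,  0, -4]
e^{tB} =
  [-t*exp(-4*t) + exp(-4*t), t*exp(-4*t), 4*t*exp(-4*t)]
  [-t*exp(-4*t), t*exp(-4*t) + exp(-4*t), 4*t*exp(-4*t)]
  [0, 0, exp(-4*t)]

Strategy: write B = P · J · P⁻¹ where J is a Jordan canonical form, so e^{tB} = P · e^{tJ} · P⁻¹, and e^{tJ} can be computed block-by-block.

B has Jordan form
J =
  [-4,  1,  0]
  [ 0, -4,  0]
  [ 0,  0, -4]
(up to reordering of blocks).

Per-block formulas:
  For a 1×1 block at λ = -4: exp(t · [-4]) = [e^(-4t)].
  For a 2×2 Jordan block J_2(-4): exp(t · J_2(-4)) = e^(-4t)·(I + t·N), where N is the 2×2 nilpotent shift.

After assembling e^{tJ} and conjugating by P, we get:

e^{tB} =
  [-t*exp(-4*t) + exp(-4*t), t*exp(-4*t), 4*t*exp(-4*t)]
  [-t*exp(-4*t), t*exp(-4*t) + exp(-4*t), 4*t*exp(-4*t)]
  [0, 0, exp(-4*t)]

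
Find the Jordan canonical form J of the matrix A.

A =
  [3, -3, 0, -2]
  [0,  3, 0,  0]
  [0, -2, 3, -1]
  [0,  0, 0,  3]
J_2(3) ⊕ J_2(3)

The characteristic polynomial is
  det(x·I − A) = x^4 - 12*x^3 + 54*x^2 - 108*x + 81 = (x - 3)^4

Eigenvalues and multiplicities (the geometric multiplicity of λ is n − rank(A − λI), which equals the number of Jordan blocks for λ):
  λ = 3: algebraic multiplicity = 4, geometric multiplicity = 2

Determining the block sizes for each eigenvalue:
  λ = 3: with am = 4 and gm = 2, the partition is not yet determined (e.g. several partitions of 4 into 2 parts exist). Let N = A − (3)·I. Computing rank(N^1) = 2, rank(N^2) = 0; the number of blocks of size ≥ j is rank(N^{j−1}) − rank(N^j), giving [2, 2]. So we have 2 block(s) of size 2 → block sizes [2, 2]

Assembling the blocks gives a Jordan form
J =
  [3, 1, 0, 0]
  [0, 3, 0, 0]
  [0, 0, 3, 1]
  [0, 0, 0, 3]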